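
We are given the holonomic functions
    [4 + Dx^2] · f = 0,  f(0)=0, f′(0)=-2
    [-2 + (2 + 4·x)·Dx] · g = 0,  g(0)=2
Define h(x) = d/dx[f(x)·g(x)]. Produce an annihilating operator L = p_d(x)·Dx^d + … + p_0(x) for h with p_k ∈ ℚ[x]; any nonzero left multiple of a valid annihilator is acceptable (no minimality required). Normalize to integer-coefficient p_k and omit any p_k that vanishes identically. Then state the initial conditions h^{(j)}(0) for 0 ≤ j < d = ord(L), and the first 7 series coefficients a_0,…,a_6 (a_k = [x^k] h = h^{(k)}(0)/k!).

f: a_k = 0, -2, 0, 4/3, 0, -4/15, 0, …
g: a_k = 2, 2, -1, 1, -5/4, 7/4, -21/8, …
L₀ := L_f ⊗_s L_g (sym. prod.), ord ≤ 2.
Differentiate: ansatz ord ≤ ord L₀ ⇒ L.
L = (53 + 288·x + 544·x^2 + 512·x^3 + 256·x^4) + (-2 - 36·x - 96·x^2 - 64·x^3)·Dx + (7 + 44·x + 108·x^2 + 128·x^3 + 64·x^4)·Dx^2  (order 2).
h: a_k = -4, -8, 14, 8/3, 19/6, -81/5, 983/36, …
ICs: h(0) = -4, h′(0) = -8.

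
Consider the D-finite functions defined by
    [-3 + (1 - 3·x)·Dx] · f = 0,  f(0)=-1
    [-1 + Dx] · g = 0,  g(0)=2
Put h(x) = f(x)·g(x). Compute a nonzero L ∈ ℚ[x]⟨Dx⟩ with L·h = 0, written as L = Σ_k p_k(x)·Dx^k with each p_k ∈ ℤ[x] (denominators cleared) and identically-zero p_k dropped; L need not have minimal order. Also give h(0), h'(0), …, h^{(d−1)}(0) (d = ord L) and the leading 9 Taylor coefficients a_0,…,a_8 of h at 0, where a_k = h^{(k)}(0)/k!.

f: a_k = -1, -3, -9, -27, -81, -243, -729, -2187, -6561, …
g: a_k = 2, 2, 1, 1/3, 1/12, 1/60, 1/360, 1/2520, 1/20160, …
Product ⇒ symmetric product L₀, ord ≤ 1.
L = (4 - 3·x) + (-1 + 3·x)·Dx  (order 1).
h: a_k = -2, -8, -25, -226/3, -2713/12, -10174/15, -732529/360, -1538311/252, -369194641/20160, …
ICs: h(0) = -2.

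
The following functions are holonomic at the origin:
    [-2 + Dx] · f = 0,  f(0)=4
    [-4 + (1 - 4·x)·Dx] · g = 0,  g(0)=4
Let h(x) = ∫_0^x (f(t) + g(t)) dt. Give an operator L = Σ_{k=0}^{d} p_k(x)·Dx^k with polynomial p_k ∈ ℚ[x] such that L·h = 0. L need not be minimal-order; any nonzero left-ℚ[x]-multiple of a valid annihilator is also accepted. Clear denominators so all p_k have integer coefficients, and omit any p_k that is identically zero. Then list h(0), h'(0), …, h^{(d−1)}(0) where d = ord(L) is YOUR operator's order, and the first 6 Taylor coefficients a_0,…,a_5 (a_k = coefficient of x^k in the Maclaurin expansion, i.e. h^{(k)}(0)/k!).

f: a_k = 4, 8, 8, 16/3, 8/3, 16/15, …
g: a_k = 4, 16, 64, 256, 1024, 4096, …
f+g: L₀ = lclm(L_f,L_g), ord ≤ 1+1.
∫: right-multiply L₀ by Dx.
L = (24 + 32·x)·Dx + (-14 - 16·x + 32·x^2)·Dx^2 + (1 - 16·x^2)·Dx^3  (order 3).
h: a_k = 0, 8, 12, 24, 196/3, 616/3, …
ICs: h(0) = 0, h′(0) = 8, h′′(0) = 24.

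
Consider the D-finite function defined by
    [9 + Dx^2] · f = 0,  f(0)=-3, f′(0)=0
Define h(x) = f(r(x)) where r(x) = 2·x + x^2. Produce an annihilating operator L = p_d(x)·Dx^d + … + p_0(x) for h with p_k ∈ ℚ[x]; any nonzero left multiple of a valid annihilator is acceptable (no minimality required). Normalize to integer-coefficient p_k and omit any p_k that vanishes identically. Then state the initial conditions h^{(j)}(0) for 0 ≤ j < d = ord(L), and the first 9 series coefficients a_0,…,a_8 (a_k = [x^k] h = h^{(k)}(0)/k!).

L = (36 + 108·x + 108·x^2 + 36·x^3) - Dx + (1 + x)·Dx^2  (order 2).
h: a_k = -3, 0, 54, 54, -297/2, -324, -243/5, 2511/5, 166293/280, …
ICs: h(0) = -3, h′(0) = 0.

f: a_k = -3, 0, 27/2, 0, -81/8, 0, 243/80, 0, -2187/4480, …
Change of var in L_f (x↦r) gives L₀.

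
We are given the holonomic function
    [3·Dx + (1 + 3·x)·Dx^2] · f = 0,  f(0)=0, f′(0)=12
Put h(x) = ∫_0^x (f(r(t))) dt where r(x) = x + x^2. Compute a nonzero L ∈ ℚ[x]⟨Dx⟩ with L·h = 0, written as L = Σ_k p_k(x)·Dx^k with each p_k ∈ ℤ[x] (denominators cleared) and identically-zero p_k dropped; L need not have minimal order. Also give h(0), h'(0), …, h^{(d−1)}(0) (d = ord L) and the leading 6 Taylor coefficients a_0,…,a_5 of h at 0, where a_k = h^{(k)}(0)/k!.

L = (1 + 6·x + 6·x^2)·Dx^2 + (1 + 5·x + 9·x^2 + 6·x^3)·Dx^3  (order 3).
h: a_k = 0, 0, 6, -2, 0, 9/5, …
ICs: h(0) = 0, h′(0) = 0, h′′(0) = 12.

f: a_k = 0, 12, -18, 36, -81, 972/5, …
Change of var in L_f (x↦r) gives L₀.
∫: right-multiply L₀ by Dx.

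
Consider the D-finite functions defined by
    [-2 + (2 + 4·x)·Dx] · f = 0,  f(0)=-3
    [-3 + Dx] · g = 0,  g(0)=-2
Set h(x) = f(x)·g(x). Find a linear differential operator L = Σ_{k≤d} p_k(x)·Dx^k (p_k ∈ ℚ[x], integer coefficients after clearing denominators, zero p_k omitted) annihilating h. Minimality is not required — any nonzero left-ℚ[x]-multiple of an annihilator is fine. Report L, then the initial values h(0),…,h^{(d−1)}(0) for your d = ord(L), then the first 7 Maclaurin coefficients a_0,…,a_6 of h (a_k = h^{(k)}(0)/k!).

f: a_k = -3, -3, 3/2, -3/2, 15/8, -21/8, 63/16, …
g: a_k = -2, -6, -9, -9, -27/4, -81/20, -81/40, …
L₀ := L_f ⊗_s L_g (sym. prod.), ord ≤ 1.
L = (-4 - 6·x) + (1 + 2·x)·Dx  (order 1).
h: a_k = 6, 24, 42, 48, 39, 132/5, 63/5, …
ICs: h(0) = 6.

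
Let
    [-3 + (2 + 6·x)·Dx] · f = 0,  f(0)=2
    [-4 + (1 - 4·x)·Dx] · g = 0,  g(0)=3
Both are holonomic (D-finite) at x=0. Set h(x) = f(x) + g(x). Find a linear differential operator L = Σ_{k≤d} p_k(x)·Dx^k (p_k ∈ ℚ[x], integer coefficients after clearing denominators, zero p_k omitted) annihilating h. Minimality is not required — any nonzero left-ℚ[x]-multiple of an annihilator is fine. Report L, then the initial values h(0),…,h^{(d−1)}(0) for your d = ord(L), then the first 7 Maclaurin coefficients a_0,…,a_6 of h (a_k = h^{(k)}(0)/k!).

L = (228 + 432·x) + (-137 - 696·x - 1296·x^2)·Dx + (10 + 62·x - 192·x^2 - 864·x^3)·Dx^2  (order 2).
h: a_k = 5, 15, 183/4, 1563/8, 48747/64, 394917/128, 6276147/512, …
ICs: h(0) = 5, h′(0) = 15.

f: a_k = 2, 3, -9/4, 27/8, -405/64, 1701/128, -15309/512, …
g: a_k = 3, 12, 48, 192, 768, 3072, 12288, …
Weyl lclm of L_f,L_g ⇒ L₀ (ord ≤ 2).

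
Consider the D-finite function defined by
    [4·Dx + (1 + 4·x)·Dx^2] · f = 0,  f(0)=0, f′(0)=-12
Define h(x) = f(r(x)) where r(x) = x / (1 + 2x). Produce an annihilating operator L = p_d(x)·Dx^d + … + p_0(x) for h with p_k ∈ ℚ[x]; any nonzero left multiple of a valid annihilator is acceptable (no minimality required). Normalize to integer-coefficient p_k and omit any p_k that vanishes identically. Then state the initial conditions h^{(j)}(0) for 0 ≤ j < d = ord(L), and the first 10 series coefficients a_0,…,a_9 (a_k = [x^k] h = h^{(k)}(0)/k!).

L = (8 + 24·x)·Dx + (1 + 8·x + 12·x^2)·Dx^2  (order 2).
h: a_k = 0, -12, 48, -208, 960, -23232/5, 23296, -839424/7, 629760, -10077184/3, …
ICs: h(0) = 0, h′(0) = -12.

f: a_k = 0, -12, 24, -64, 192, -3072/5, 2048, -49152/7, 24576, -262144/3, …
Change of var in L_f (x↦r) gives L₀.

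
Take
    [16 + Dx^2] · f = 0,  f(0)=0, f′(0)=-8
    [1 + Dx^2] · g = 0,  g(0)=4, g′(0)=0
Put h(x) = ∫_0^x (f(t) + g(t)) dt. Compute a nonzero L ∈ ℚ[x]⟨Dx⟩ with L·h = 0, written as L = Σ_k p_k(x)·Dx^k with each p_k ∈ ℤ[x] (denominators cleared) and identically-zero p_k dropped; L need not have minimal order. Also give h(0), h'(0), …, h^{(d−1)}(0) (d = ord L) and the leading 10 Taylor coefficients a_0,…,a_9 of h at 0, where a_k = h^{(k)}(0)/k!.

L = 16·Dx + 17·Dx^3 + Dx^5  (order 5).
h: a_k = 0, 4, -4, -2/3, 16/3, 1/30, -128/45, -1/1260, 256/315, 1/90720, …
ICs: h(0) = 0, h′(0) = 4, h′′(0) = -8, h′′′(0) = -4, h′′′′(0) = 128.

f: a_k = 0, -8, 0, 64/3, 0, -256/15, 0, 2048/315, 0, -4096/2835, …
g: a_k = 4, 0, -2, 0, 1/6, 0, -1/180, 0, 1/10080, 0, …
Weyl lclm of L_f,L_g ⇒ L₀ (ord ≤ 4).
h=∫₀ˣh₀: take L = L₀·Dx.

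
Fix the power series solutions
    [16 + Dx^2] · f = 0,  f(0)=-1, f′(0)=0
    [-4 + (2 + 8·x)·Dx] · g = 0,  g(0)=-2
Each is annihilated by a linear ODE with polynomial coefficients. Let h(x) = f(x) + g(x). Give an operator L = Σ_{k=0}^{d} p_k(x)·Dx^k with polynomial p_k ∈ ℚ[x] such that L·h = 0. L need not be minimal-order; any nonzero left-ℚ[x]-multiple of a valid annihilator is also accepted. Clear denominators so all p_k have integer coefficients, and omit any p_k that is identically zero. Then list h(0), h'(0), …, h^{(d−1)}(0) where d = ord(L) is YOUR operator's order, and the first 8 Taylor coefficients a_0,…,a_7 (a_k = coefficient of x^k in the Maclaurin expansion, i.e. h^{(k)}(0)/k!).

f: a_k = -1, 0, 8, 0, -32/3, 0, 256/45, 0, …
g: a_k = -2, -4, 4, -8, 20, -56, 168, -528, …
h₀=f+g: left-lcm gives L₀, ord ≤ 3.
L = (-224 - 1024·x - 2048·x^2) + (48 + 704·x + 3072·x^2 + 4096·x^3)·Dx + (-14 - 64·x - 128·x^2)·Dx^2 + (3 + 44·x + 192·x^2 + 256·x^3)·Dx^3  (order 3).
h: a_k = -3, -4, 12, -8, 28/3, -56, 7816/45, -528, …
ICs: h(0) = -3, h′(0) = -4, h′′(0) = 24.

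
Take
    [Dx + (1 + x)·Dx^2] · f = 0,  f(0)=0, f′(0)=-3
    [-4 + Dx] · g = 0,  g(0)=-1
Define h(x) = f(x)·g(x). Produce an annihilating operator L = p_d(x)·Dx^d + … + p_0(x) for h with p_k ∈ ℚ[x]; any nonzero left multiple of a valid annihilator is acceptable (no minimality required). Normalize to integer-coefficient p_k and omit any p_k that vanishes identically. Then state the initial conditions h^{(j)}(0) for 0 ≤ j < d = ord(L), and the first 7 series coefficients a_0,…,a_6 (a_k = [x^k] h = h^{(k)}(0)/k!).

f: a_k = 0, -3, 3/2, -1, 3/4, -3/5, 1/2, …
g: a_k = -1, -4, -8, -32/3, -32/3, -128/15, -256/45, …
h₀=f·g: eliminate ⇒ L₀, order ≤ 2·1.
L = (12 + 16·x) + (-7 - 8·x)·Dx + (1 + x)·Dx^2  (order 2).
h: a_k = 0, 3, 21/2, 19, 93/4, 108/5, 97/6, …
ICs: h(0) = 0, h′(0) = 3.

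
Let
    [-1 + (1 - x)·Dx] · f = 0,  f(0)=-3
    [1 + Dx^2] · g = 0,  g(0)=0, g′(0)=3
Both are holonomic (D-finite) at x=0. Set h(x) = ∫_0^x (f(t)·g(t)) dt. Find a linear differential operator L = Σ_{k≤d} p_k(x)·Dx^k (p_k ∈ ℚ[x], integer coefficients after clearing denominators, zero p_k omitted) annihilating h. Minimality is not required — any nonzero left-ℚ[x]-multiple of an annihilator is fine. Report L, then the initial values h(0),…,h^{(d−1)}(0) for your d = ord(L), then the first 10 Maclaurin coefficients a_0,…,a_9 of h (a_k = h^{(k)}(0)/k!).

f: a_k = -3, -3, -3, -3, -3, -3, -3, -3, -3, -3, …
g: a_k = 0, 3, 0, -1/2, 0, 1/40, 0, -1/1680, 0, 1/120960, …
L₀ := L_f ⊗_s L_g (sym. prod.), ord ≤ 2.
h=∫h₀ ⇒ L = L₀·Dx.
L = (-1 + x)·Dx + 2·Dx^2 + (-1 + x)·Dx^3  (order 3).
h: a_k = 0, 0, -9/2, -3, -15/8, -3/2, -101/80, -303/280, -4241/4480, -4241/5040, …
ICs: h(0) = 0, h′(0) = 0, h′′(0) = -9.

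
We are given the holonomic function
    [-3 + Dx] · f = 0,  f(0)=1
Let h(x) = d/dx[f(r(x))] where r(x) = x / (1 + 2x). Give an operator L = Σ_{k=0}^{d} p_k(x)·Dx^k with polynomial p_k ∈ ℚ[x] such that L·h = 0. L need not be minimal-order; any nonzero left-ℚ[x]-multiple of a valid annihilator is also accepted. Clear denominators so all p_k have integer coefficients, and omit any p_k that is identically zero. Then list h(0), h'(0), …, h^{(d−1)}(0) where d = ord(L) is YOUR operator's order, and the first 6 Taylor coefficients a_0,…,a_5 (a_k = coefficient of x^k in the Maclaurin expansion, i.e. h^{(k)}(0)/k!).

L = (-1 - 8·x) + (-1 - 4·x - 4·x^2)·Dx  (order 1).
h: a_k = 3, -3, -9/2, 51/2, -519/8, 4743/40, …
ICs: h(0) = 3.

f: a_k = 1, 3, 9/2, 9/2, 27/8, 81/40, …
Substitute x→r, Dx→(1/r')Dx; clear ⇒ L₀.
h=h₀': d/dx-closure on L₀ ⇒ L.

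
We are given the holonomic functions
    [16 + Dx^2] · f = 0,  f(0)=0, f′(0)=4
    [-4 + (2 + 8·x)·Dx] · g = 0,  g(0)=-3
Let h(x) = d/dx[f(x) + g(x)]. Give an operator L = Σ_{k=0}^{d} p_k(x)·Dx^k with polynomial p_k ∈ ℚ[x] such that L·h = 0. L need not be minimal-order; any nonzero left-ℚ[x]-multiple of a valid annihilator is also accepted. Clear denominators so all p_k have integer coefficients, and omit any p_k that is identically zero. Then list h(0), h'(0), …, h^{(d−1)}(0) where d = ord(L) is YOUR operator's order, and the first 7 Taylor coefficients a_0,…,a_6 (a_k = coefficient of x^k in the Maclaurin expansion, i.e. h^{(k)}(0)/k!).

f: a_k = 0, 4, 0, -32/3, 0, 128/15, 0, …
g: a_k = -3, -6, 6, -12, 30, -84, 252, …
h₀=f+g: left-lcm gives L₀, ord ≤ 3.
h₀' ⇒ L via d/dx closure of L₀.
L = (-608 - 1024·x - 2048·x^2) + (-112 - 960·x - 3072·x^2 - 4096·x^3)·Dx + (-38 - 64·x - 128·x^2)·Dx^2 + (-7 - 60·x - 192·x^2 - 256·x^3)·Dx^3  (order 3).
h: a_k = -2, 12, -68, 120, -1132/3, 1512, -250504/45, …
ICs: h(0) = -2, h′(0) = 12, h′′(0) = -136.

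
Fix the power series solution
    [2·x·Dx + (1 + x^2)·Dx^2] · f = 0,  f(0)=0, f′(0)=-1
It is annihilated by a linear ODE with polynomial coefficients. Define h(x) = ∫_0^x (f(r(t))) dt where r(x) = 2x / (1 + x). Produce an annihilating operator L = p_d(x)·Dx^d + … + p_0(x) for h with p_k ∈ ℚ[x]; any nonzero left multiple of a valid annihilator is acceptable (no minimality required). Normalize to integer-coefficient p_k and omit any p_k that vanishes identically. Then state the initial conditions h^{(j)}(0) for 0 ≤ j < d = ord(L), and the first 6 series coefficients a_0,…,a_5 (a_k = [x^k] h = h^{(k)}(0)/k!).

L = (2 + 10·x)·Dx^2 + (1 + 2·x + 5·x^2)·Dx^3  (order 3).
h: a_k = 0, 0, -1, 2/3, 1/6, -6/5, …
ICs: h(0) = 0, h′(0) = 0, h′′(0) = -2.

f: a_k = 0, -1, 0, 1/3, 0, -1/5, …
h₀=f(r): pull back L_f along r ⇒ L₀.
h=∫₀ˣh₀: take L = L₀·Dx.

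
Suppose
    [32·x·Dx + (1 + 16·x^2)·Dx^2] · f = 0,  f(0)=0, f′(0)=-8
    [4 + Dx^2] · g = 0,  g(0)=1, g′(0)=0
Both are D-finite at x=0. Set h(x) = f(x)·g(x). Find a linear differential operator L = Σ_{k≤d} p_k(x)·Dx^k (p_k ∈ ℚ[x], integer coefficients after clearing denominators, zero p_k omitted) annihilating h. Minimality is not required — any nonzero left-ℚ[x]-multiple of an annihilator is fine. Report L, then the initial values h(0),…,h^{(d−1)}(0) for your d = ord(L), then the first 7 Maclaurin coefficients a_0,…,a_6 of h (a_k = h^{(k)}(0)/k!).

L = (1360 + 60416·x^2 + 106496·x^4 + 262144·x^6 + 1048576·x^8) + (2304·x + 45056·x^3 + 196608·x^5 + 1048576·x^7)·Dx + (360 + 15872·x^2 + 36864·x^4 + 131072·x^6 + 524288·x^8)·Dx^2 + (576·x + 11264·x^3 + 49152·x^5 + 262144·x^7)·Dx^3 + (5 + 192·x^2 + 2560·x^4 + 16384·x^6 + 65536·x^8)·Dx^4  (order 4).
h: a_k = 0, -8, 0, 176/3, 0, -7504/15, 0, …
ICs: h(0) = 0, h′(0) = -8, h′′(0) = 0, h′′′(0) = 352.

f: a_k = 0, -8, 0, 128/3, 0, -2048/5, 0, …
g: a_k = 1, 0, -2, 0, 2/3, 0, -4/45, …
L₀ := L_f ⊗_s L_g (sym. prod.), ord ≤ 4.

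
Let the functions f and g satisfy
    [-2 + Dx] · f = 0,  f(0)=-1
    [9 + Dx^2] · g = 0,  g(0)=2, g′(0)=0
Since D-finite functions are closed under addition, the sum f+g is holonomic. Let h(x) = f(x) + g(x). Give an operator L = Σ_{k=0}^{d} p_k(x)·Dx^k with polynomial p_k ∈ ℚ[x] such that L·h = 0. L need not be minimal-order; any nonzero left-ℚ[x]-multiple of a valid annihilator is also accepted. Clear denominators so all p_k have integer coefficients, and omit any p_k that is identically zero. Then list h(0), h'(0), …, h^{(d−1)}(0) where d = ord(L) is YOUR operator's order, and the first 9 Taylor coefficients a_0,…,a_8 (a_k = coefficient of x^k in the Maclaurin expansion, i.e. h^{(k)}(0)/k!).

f: a_k = -1, -2, -2, -4/3, -2/3, -4/15, -4/45, -8/315, -2/315, …
g: a_k = 2, 0, -9, 0, 27/4, 0, -81/40, 0, 729/2240, …
h₀=f+g: left-lcm gives L₀, ord ≤ 3.
L = -18 + 9·Dx - 2·Dx^2 + Dx^3  (order 3).
h: a_k = 1, -2, -11, -4/3, 73/12, -4/15, -761/360, -8/315, 919/2880, …
ICs: h(0) = 1, h′(0) = -2, h′′(0) = -22.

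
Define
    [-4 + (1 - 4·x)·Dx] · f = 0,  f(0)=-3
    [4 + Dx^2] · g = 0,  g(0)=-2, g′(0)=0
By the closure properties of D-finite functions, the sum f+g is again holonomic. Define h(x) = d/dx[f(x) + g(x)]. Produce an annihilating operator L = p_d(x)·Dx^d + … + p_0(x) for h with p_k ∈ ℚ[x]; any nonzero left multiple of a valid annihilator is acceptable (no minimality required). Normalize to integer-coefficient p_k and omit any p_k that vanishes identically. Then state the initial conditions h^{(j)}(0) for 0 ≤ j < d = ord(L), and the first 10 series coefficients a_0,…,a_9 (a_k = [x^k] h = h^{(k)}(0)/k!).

f: a_k = -3, -12, -48, -192, -768, -3072, -12288, -49152, -196608, -786432, …
g: a_k = -2, 0, 4, 0, -4/3, 0, 8/45, 0, -4/315, 0, …
L₀ := lclm(L_f,L_g); ord L₀ ≤ 1+2.
Derive L from L₀ (diff closure).
L = (1568 - 256·x + 512·x^2) + (-100 + 432·x - 192·x^2 + 256·x^3)·Dx + (392 - 64·x + 128·x^2)·Dx^2 + (-25 + 108·x - 48·x^2 + 64·x^3)·Dx^3  (order 3).
h: a_k = -12, -88, -576, -9232/3, -15360, -1105904/15, -344064, -495452192/315, -7077888, -89181388784/2835, …
ICs: h(0) = -12, h′(0) = -88, h′′(0) = -1152.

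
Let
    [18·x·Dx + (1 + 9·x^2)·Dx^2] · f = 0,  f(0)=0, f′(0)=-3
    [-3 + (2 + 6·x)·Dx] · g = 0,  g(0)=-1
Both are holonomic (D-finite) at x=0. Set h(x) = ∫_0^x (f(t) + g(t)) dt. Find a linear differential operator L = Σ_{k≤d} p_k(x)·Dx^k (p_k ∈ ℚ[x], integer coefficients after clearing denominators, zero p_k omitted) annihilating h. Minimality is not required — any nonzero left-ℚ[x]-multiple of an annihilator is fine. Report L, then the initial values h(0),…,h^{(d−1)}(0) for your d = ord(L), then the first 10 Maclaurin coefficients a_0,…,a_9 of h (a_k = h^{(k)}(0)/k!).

L = (-36 - 270·x + 972·x^2 + 1458·x^3)·Dx^2 + (-33 - 144·x + 270·x^2 + 3888·x^3 + 5103·x^4)·Dx^3 + (-2 + 18·x + 108·x^2 + 324·x^3 + 1134·x^4 + 1458·x^5)·Dx^4  (order 4).
h: a_k = 0, -1, -9/4, 3/8, 117/64, 81/128, -23571/2560, 2187/1024, 3973779/114688, 312741/32768, …
ICs: h(0) = 0, h′(0) = -1, h′′(0) = -9/2, h′′′(0) = 9/4.

f: a_k = 0, -3, 0, 9, 0, -243/5, 0, 2187/7, 0, -2187, …
g: a_k = -1, -3/2, 9/8, -27/16, 405/128, -1701/256, 15309/1024, -72171/2048, 2814669/32768, -14073345/65536, …
Weyl lclm of L_f,L_g ⇒ L₀ (ord ≤ 3).
∫: right-multiply L₀ by Dx.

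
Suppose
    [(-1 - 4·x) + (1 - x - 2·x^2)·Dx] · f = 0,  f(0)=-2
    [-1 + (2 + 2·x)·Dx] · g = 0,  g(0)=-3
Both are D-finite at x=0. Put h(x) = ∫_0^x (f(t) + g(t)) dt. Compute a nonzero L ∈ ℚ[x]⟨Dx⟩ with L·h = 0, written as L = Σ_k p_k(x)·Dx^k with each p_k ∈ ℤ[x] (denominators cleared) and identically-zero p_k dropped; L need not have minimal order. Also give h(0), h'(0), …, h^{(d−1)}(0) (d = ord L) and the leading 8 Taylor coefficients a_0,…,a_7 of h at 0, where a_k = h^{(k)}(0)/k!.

L = (-13 - 26·x - 40·x^2)·Dx + (25 + 69·x + 144·x^2 + 100·x^3)·Dx^2 + (-2 - 20·x + 6·x^2 + 64·x^3 + 40·x^4)·Dx^3  (order 3).
h: a_k = 0, -5, -7/4, -15/8, -163/64, -2801/640, -3591/512, -88001/7168, …
ICs: h(0) = 0, h′(0) = -5, h′′(0) = -7/2.

f: a_k = -2, -2, -6, -10, -22, -42, -86, -170, …
g: a_k = -3, -3/2, 3/8, -3/16, 15/128, -21/256, 63/1024, -99/2048, …
Weyl lclm of L_f,L_g ⇒ L₀ (ord ≤ 2).
h=∫₀ˣh₀: take L = L₀·Dx.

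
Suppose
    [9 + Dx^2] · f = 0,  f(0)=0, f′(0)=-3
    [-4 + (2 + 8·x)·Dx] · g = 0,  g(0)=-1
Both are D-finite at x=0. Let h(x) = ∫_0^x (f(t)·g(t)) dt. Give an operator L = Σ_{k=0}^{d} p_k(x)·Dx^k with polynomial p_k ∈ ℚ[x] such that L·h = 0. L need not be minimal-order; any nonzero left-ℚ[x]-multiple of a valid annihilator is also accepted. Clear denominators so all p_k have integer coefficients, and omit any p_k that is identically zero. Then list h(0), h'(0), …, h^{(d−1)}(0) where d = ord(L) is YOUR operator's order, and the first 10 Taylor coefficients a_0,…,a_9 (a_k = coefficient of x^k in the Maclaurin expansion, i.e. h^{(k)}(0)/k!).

f: a_k = 0, -3, 0, 9/2, 0, -81/40, 0, 243/560, 0, -243/4480, …
g: a_k = -1, -2, 2, -4, 10, -28, 84, -264, 858, -2860, …
L₀ := L_f ⊗_s L_g (sym. prod.), ord ≤ 2.
Integrate: L := L₀·Dx.
L = (21 + 72·x + 144·x^2)·Dx + (-4 - 16·x)·Dx^2 + (1 + 8·x + 16·x^2)·Dx^3  (order 3).
h: a_k = 0, 0, 3/2, 2, -21/8, 3/5, -253/80, 1401/140, -118431/4480, 4189/56, …
ICs: h(0) = 0, h′(0) = 0, h′′(0) = 3.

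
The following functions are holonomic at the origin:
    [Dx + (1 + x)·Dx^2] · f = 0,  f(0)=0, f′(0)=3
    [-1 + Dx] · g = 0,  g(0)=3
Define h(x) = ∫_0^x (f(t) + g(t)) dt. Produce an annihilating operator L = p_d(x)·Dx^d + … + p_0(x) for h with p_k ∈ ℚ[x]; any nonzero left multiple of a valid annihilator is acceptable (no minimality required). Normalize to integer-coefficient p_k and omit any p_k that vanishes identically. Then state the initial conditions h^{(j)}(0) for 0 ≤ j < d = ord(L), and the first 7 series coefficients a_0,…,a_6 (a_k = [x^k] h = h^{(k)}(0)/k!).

L = (-3 - x)·Dx^2 + (1 - 2·x - x^2)·Dx^3 + (2 + 3·x + x^2)·Dx^4  (order 4).
h: a_k = 0, 3, 3, 0, 3/8, -1/8, 5/48, …
ICs: h(0) = 0, h′(0) = 3, h′′(0) = 6, h′′′(0) = 0.

f: a_k = 0, 3, -3/2, 1, -3/4, 3/5, -1/2, …
g: a_k = 3, 3, 3/2, 1/2, 1/8, 1/40, 1/240, …
h₀=f+g: left-lcm gives L₀, ord ≤ 3.
∫: right-multiply L₀ by Dx.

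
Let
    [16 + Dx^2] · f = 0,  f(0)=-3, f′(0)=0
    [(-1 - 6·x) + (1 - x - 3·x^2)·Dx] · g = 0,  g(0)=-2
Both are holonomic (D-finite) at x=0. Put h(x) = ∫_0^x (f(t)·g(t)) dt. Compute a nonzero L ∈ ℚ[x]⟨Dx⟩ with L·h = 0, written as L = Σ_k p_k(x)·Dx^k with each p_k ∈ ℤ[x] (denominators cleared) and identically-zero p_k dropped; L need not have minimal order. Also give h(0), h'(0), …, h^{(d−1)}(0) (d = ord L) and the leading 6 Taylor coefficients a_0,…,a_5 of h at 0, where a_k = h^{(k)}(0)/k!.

f: a_k = -3, 0, 24, 0, -32, 0, …
g: a_k = -2, -2, -8, -14, -38, -80, …
f·g: L₀ = L_f ⊗_s L_g, ord ≤ 2·1.
∫: right-multiply L₀ by Dx.
L = (-10 + 16·x + 48·x^2)·Dx + (2 + 12·x)·Dx^2 + (-1 + x + 3·x^2)·Dx^3  (order 3).
h: a_k = 0, 6, 3, -8, -3/2, -14/5, …
ICs: h(0) = 0, h′(0) = 6, h′′(0) = 6.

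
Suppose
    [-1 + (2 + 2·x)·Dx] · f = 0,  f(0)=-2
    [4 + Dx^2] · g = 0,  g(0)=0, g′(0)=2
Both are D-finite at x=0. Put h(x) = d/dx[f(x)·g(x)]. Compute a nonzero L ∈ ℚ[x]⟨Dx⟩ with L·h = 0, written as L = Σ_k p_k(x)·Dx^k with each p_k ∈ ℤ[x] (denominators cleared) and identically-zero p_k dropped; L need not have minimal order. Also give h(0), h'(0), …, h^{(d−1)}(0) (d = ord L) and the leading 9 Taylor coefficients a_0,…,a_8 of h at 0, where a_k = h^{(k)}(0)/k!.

f: a_k = -2, -1, 1/4, -1/8, 5/64, -7/128, 21/512, -33/1024, 429/16384, …
g: a_k = 0, 2, 0, -4/3, 0, 4/15, 0, -8/315, 0, …
Sym-product of L_f,L_g gives L₀ (≤ ord 2).
Derive L from L₀ (diff closure).
L = (413 + 1344·x + 1696·x^2 + 1024·x^3 + 256·x^4) + (-52 - 180·x - 192·x^2 - 64·x^3)·Dx + (76 + 280·x + 396·x^2 + 256·x^3 + 64·x^4)·Dx^2  (order 2).
h: a_k = -4, -4, 19/2, 13/3, -341/96, -201/160, 7687/11520, 17/4032, 216983/2580480, …
ICs: h(0) = -4, h′(0) = -4.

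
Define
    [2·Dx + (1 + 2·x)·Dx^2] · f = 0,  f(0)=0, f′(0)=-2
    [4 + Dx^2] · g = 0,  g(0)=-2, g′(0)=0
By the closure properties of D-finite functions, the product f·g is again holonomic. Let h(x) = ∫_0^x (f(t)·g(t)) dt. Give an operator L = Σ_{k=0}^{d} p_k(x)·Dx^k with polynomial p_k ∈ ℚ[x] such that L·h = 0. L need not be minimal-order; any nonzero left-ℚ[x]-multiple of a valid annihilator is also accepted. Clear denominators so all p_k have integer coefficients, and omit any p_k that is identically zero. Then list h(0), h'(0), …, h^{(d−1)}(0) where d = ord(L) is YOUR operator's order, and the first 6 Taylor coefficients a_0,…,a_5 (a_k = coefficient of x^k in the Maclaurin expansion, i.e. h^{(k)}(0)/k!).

L = (-48 + 192·x + 1216·x^2 + 2048·x^3 + 1024·x^4)·Dx + (32 + 320·x + 768·x^2 + 512·x^3)·Dx^2 + (160·x + 672·x^2 + 1024·x^3 + 512·x^4)·Dx^3 + (8 + 80·x + 192·x^2 + 128·x^3)·Dx^4 + (3 + 28·x + 92·x^2 + 128·x^3 + 64·x^4)·Dx^5  (order 5).
h: a_k = 0, 0, 2, -4/3, -2/3, 0, …
ICs: h(0) = 0, h′(0) = 0, h′′(0) = 4, h′′′(0) = -8, h′′′′(0) = -16.

f: a_k = 0, -2, 2, -8/3, 4, -32/5, …
g: a_k = -2, 0, 4, 0, -4/3, 0, …
Sym-product of L_f,L_g gives L₀ (≤ ord 4).
∫: right-multiply L₀ by Dx.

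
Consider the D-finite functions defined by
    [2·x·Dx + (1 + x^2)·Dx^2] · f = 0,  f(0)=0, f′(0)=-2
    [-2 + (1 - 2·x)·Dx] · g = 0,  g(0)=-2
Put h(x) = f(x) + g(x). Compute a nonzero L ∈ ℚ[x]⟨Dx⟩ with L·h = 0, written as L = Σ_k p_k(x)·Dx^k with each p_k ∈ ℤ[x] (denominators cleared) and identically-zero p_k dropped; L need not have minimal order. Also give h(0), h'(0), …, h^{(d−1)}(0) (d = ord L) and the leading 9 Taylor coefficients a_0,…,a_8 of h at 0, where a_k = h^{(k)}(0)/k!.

L = (4 - 32·x - 12·x^2)·Dx + (-13 + 4·x - 25·x^2 - 12·x^3)·Dx^2 + (2 - 3·x - 3·x^3 - 2·x^4)·Dx^3  (order 3).
h: a_k = -2, -6, -8, -46/3, -32, -322/5, -128, -1790/7, -512, …
ICs: h(0) = -2, h′(0) = -6, h′′(0) = -16.

f: a_k = 0, -2, 0, 2/3, 0, -2/5, 0, 2/7, 0, …
g: a_k = -2, -4, -8, -16, -32, -64, -128, -256, -512, …
Weyl lclm of L_f,L_g ⇒ L₀ (ord ≤ 3).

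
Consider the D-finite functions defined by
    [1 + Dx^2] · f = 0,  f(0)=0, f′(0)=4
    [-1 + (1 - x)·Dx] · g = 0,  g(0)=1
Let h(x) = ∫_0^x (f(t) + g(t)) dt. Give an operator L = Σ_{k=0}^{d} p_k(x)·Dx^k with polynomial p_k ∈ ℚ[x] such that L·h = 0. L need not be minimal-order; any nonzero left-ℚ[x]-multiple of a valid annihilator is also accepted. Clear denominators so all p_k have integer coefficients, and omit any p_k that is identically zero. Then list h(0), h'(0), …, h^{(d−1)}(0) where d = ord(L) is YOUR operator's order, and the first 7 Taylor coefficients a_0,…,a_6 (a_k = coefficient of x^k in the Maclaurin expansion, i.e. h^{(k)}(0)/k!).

f: a_k = 0, 4, 0, -2/3, 0, 1/30, 0, …
g: a_k = 1, 1, 1, 1, 1, 1, 1, …
h₀=f+g: left-lcm gives L₀, ord ≤ 3.
∫: right-multiply L₀ by Dx.
L = (-7 + 2·x - x^2)·Dx + (3 - 5·x + 3·x^2 - x^3)·Dx^2 + (-7 + 2·x - x^2)·Dx^3 + (3 - 5·x + 3·x^2 - x^3)·Dx^4  (order 4).
h: a_k = 0, 1, 5/2, 1/3, 1/12, 1/5, 31/180, …
ICs: h(0) = 0, h′(0) = 1, h′′(0) = 5, h′′′(0) = 2.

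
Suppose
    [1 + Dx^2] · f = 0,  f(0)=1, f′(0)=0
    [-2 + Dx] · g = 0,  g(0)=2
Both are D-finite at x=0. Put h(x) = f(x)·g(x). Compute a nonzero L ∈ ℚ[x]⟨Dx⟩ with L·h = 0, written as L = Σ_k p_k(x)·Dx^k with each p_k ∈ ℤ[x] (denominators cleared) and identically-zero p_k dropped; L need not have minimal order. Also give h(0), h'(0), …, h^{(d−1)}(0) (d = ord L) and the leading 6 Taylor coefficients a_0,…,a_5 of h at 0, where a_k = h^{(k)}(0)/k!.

f: a_k = 1, 0, -1/2, 0, 1/24, 0, …
g: a_k = 2, 4, 4, 8/3, 4/3, 8/15, …
Product ⇒ symmetric product L₀, ord ≤ 2.
L = 5 - 4·Dx + Dx^2  (order 2).
h: a_k = 2, 4, 3, 2/3, -7/12, -19/30, …
ICs: h(0) = 2, h′(0) = 4.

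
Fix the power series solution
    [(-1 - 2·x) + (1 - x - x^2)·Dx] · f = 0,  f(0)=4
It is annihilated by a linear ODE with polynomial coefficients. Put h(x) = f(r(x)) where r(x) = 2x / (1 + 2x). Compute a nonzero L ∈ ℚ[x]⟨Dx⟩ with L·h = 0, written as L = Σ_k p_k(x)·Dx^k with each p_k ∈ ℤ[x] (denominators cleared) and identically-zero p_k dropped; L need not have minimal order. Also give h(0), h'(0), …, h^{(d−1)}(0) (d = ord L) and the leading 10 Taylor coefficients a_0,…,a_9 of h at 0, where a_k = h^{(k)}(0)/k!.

f: a_k = 4, 4, 8, 12, 20, 32, 52, 84, 136, 220, …
f∘r: x↦r, Dx↦Dx/r' in L_f ⇒ L₀.
L = (2 + 12·x) + (-1 - 4·x + 8·x^3)·Dx  (order 1).
h: a_k = 4, 8, 16, 0, 64, -128, 512, -1536, 5120, -16384, …
ICs: h(0) = 4.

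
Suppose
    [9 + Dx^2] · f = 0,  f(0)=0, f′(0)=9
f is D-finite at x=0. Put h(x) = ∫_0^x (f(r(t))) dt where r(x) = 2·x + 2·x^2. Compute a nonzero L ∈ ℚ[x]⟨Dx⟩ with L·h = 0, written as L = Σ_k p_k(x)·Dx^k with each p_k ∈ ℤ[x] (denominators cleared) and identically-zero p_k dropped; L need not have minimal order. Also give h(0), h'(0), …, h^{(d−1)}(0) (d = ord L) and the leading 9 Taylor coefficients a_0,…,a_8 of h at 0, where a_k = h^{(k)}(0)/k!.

f: a_k = 0, 9, 0, -27/2, 0, 243/40, 0, -729/560, 0, …
f∘r: x↦r, Dx↦Dx/r' in L_f ⇒ L₀.
h=∫₀ˣh₀: take L = L₀·Dx.
L = (36 + 216·x + 432·x^2 + 288·x^3)·Dx - 2·Dx^2 + (1 + 2·x)·Dx^3  (order 3).
h: a_k = 0, 0, 9, 6, -27, -324/5, -108/5, 864/7, 7776/35, …
ICs: h(0) = 0, h′(0) = 0, h′′(0) = 18.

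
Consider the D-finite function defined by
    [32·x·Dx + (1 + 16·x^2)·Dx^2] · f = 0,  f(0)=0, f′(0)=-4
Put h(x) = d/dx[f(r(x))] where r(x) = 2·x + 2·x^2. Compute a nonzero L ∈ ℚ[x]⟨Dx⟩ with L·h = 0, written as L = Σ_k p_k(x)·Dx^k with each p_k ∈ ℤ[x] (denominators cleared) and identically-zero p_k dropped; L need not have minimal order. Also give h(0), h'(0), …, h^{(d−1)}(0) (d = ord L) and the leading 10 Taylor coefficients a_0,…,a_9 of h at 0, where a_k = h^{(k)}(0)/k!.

f: a_k = 0, -4, 0, 64/3, 0, -1024/5, 0, 16384/7, 0, -262144/9, …
h₀=f(r): pull back L_f along r ⇒ L₀.
Differentiate: ansatz ord ≤ ord L₀ ⇒ L.
L = (-2 + 128·x + 512·x^2 + 768·x^3 + 384·x^4) + (1 + 2·x + 64·x^2 + 256·x^3 + 320·x^4 + 128·x^5)·Dx  (order 1).
h: a_k = -8, -16, 512, 2048, -30208, -195584, 1638400, 16252928, -77889536, -1237385216, …
ICs: h(0) = -8.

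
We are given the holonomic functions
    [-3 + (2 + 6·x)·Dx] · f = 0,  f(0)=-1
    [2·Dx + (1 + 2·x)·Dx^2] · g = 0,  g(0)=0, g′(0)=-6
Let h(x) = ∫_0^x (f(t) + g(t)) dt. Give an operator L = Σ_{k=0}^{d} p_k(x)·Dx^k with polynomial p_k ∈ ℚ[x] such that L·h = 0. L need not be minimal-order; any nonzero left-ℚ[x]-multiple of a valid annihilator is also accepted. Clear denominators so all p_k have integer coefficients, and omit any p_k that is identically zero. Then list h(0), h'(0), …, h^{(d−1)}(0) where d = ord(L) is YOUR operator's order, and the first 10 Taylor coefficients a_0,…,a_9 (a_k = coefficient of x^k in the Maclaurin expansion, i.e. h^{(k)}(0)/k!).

f: a_k = -1, -3/2, 9/8, -27/16, 405/128, -1701/256, 15309/1024, -72171/2048, 2814669/32768, -14073345/65536, …
g: a_k = 0, -6, 6, -8, 12, -96/5, 32, -384/7, 96, -512/3, …
Sum ⇒ L₀ = lclm(L_f,L_g) in ℚ(x)⟨Dx⟩.
∫: right-multiply L₀ by Dx.
L = (-6 + 36·x)·Dx^2 + (5 + 84·x + 180·x^2)·Dx^3 + (2 + 22·x + 72·x^2 + 72·x^3)·Dx^4  (order 4).
h: a_k = 0, -1, -15/4, 19/8, -155/64, 1941/640, -11027/2560, 48077/7168, -1291629/114688, 1986799/98304, …
ICs: h(0) = 0, h′(0) = -1, h′′(0) = -15/2, h′′′(0) = 57/4.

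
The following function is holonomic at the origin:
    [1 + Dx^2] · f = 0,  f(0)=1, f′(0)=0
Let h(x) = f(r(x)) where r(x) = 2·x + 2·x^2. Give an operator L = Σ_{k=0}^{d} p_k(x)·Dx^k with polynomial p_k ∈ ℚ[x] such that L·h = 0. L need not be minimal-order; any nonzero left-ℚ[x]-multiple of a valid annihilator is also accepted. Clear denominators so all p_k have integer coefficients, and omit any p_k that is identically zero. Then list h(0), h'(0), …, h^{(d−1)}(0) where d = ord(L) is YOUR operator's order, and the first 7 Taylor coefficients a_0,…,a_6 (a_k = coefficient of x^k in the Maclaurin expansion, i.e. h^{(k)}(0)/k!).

L = (4 + 24·x + 48·x^2 + 32·x^3) - 2·Dx + (1 + 2·x)·Dx^2  (order 2).
h: a_k = 1, 0, -2, -4, -4/3, 8/3, 176/45, …
ICs: h(0) = 1, h′(0) = 0.

f: a_k = 1, 0, -1/2, 0, 1/24, 0, -1/720, …
L₀ from L_f via x↦r, Dx↦r'^{-1}Dx.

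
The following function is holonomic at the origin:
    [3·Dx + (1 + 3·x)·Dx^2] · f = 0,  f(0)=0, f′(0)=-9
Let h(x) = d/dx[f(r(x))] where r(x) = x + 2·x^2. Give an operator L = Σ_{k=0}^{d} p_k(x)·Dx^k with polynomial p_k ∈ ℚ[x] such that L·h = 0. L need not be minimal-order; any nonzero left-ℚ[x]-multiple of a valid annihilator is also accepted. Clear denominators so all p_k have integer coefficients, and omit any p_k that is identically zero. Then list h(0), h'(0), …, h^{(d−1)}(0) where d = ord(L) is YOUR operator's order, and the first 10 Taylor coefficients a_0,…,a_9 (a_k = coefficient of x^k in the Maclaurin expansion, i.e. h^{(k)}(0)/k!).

L = (-1 + 12·x + 24·x^2) + (1 + 7·x + 18·x^2 + 24·x^3)·Dx  (order 1).
h: a_k = -9, -9, 81, -189, 81, 891, -3159, 4131, 6561, -44469, …
ICs: h(0) = -9.

f: a_k = 0, -9, 27/2, -27, 243/4, -729/5, 729/2, -6561/7, 19683/8, -6561, …
Substitute x→r, Dx→(1/r')Dx; clear ⇒ L₀.
h=h₀': d/dx-closure on L₀ ⇒ L.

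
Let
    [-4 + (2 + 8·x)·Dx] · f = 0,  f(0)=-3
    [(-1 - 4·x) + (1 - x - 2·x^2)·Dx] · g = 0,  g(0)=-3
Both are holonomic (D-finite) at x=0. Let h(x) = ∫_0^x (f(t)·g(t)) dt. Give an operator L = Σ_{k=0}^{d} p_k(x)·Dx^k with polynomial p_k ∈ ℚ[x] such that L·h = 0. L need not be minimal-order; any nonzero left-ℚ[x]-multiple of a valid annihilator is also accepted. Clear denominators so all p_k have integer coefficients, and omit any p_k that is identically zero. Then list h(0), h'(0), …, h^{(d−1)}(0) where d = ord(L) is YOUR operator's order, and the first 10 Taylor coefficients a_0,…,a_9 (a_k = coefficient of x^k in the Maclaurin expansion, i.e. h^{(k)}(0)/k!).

f: a_k = -3, -6, 6, -12, 30, -84, 252, -792, 2574, -8580, …
g: a_k = -3, -3, -9, -15, -33, -63, -129, -255, -513, -1023, …
f·g: L₀ = L_f ⊗_s L_g, ord ≤ 1·1.
h=∫h₀ ⇒ L = L₀·Dx.
L = (3 + 6·x + 12·x^2)·Dx + (-1 - 3·x + 6·x^2 + 8·x^3)·Dx^2  (order 2).
h: a_k = 0, 9, 27/2, 9, 117/4, 81/5, 189/2, -27/7, 3483/8, -477, …
ICs: h(0) = 0, h′(0) = 9.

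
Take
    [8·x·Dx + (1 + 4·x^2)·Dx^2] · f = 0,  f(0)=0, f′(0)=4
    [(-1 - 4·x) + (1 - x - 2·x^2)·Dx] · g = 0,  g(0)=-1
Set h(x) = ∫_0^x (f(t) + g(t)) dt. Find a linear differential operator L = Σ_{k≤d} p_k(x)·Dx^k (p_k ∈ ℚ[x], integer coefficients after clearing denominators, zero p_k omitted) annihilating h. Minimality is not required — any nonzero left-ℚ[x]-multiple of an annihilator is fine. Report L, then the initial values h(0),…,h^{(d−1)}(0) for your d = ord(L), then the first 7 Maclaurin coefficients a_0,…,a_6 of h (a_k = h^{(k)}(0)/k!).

L = (24 - 96·x - 864·x^2 - 1536·x^3 - 3264·x^4 - 768·x^6)·Dx^2 + (-19 - 80·x - 100·x^2 - 544·x^3 - 1424·x^4 - 2368·x^5 - 192·x^6 - 768·x^7)·Dx^3 + (3 + 7·x + 32·x^2 - 28·x^3 + 24·x^4 - 240·x^5 - 256·x^6 - 64·x^7 - 128·x^8)·Dx^4  (order 4).
h: a_k = 0, -1, 3/2, -1, -31/12, -11/5, -41/30, …
ICs: h(0) = 0, h′(0) = -1, h′′(0) = 3, h′′′(0) = -6.

f: a_k = 0, 4, 0, -16/3, 0, 64/5, 0, …
g: a_k = -1, -1, -3, -5, -11, -21, -43, …
f+g: L₀ = lclm(L_f,L_g), ord ≤ 2+1.
∫: right-multiply L₀ by Dx.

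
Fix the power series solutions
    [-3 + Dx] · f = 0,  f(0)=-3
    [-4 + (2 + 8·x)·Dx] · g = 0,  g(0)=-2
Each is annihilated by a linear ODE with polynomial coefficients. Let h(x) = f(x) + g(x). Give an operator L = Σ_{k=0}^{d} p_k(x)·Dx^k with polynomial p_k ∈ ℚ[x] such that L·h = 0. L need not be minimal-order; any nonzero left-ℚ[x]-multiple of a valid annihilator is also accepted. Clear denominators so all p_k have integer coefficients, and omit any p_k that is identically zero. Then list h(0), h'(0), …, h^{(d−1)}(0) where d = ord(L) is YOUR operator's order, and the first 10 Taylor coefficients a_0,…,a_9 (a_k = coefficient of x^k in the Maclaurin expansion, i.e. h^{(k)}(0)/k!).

L = (30 + 72·x) + (-13 - 72·x - 144·x^2)·Dx + (1 + 16·x + 48·x^2)·Dx^2  (order 2).
h: a_k = -5, -13, -19/2, -43/2, 79/8, -2483/40, 13197/80, -296409/560, 7685493/4480, -25626329/4480, …
ICs: h(0) = -5, h′(0) = -13.

f: a_k = -3, -9, -27/2, -27/2, -81/8, -243/40, -243/80, -729/560, -2187/4480, -729/4480, …
g: a_k = -2, -4, 4, -8, 20, -56, 168, -528, 1716, -5720, …
L₀ := lclm(L_f,L_g); ord L₀ ≤ 1+1.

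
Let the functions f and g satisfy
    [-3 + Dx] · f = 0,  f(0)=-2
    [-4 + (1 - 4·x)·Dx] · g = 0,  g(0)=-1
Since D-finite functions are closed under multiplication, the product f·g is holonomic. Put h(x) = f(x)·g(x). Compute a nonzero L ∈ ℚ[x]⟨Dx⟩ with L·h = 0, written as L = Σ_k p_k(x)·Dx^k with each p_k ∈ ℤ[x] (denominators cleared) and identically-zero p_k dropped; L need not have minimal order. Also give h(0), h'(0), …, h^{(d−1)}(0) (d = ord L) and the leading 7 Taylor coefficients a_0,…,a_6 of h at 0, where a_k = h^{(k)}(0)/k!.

f: a_k = -2, -6, -9, -9, -27/4, -81/20, -81/40, …
g: a_k = -1, -4, -16, -64, -256, -1024, -4096, …
Sym-product of L_f,L_g gives L₀ (≤ ord 1).
L = (7 - 12·x) + (-1 + 4·x)·Dx  (order 1).
h: a_k = 2, 14, 65, 269, 4331/4, 86701/20, 693689/40, …
ICs: h(0) = 2.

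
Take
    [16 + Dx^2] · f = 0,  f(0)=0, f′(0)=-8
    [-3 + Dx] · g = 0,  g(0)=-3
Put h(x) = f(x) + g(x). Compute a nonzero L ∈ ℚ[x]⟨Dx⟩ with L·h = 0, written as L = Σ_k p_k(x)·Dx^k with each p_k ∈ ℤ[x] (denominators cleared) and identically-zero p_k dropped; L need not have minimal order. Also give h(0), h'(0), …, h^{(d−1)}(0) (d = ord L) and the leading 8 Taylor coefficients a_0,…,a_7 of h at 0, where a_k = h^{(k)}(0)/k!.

f: a_k = 0, -8, 0, 64/3, 0, -256/15, 0, 2048/315, …
g: a_k = -3, -9, -27/2, -27/2, -81/8, -243/40, -243/80, -729/560, …
L₀ := lclm(L_f,L_g); ord L₀ ≤ 2+1.
L = -48 + 16·Dx - 3·Dx^2 + Dx^3  (order 3).
h: a_k = -3, -17, -27/2, 47/6, -81/8, -2777/120, -243/80, 26207/5040, …
ICs: h(0) = -3, h′(0) = -17, h′′(0) = -27.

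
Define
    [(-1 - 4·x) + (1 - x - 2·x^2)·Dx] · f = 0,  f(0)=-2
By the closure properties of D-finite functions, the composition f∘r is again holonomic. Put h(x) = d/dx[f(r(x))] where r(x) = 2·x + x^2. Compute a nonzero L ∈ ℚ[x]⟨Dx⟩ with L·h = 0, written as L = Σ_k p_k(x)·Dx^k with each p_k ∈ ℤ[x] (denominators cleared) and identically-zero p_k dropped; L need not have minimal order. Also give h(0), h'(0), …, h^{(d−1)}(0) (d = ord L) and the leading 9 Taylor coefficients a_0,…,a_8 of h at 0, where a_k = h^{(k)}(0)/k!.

L = (13 + 52·x + 186·x^2 + 160·x^3 + 40·x^4) + (-1 - 5·x + 26·x^2 + 62·x^3 + 40·x^4 + 8·x^5)·Dx  (order 1).
h: a_k = -4, -52, -312, -1912, -10540, -56412, -292656, -1488432, -7450308, …
ICs: h(0) = -4.

f: a_k = -2, -2, -6, -10, -22, -42, -86, -170, -342, …
Substitute x→r, Dx→(1/r')Dx; clear ⇒ L₀.
h₀' ⇒ L via d/dx closure of L₀.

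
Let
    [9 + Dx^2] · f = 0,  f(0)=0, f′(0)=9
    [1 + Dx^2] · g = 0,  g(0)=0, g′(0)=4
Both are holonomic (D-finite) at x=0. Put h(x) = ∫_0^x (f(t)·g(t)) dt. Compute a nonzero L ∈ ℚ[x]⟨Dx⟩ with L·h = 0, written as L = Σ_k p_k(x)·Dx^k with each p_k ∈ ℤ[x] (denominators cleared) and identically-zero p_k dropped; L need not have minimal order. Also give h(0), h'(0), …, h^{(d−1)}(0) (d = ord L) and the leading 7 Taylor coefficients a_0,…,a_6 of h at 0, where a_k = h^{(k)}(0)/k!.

L = 64·Dx + 20·Dx^3 + Dx^5  (order 5).
h: a_k = 0, 0, 0, 12, 0, -12, 0, …
ICs: h(0) = 0, h′(0) = 0, h′′(0) = 0, h′′′(0) = 72, h′′′′(0) = 0.

f: a_k = 0, 9, 0, -27/2, 0, 243/40, 0, …
g: a_k = 0, 4, 0, -2/3, 0, 1/30, 0, …
Sym-product of L_f,L_g gives L₀ (≤ ord 4).
Integrate: L := L₀·Dx.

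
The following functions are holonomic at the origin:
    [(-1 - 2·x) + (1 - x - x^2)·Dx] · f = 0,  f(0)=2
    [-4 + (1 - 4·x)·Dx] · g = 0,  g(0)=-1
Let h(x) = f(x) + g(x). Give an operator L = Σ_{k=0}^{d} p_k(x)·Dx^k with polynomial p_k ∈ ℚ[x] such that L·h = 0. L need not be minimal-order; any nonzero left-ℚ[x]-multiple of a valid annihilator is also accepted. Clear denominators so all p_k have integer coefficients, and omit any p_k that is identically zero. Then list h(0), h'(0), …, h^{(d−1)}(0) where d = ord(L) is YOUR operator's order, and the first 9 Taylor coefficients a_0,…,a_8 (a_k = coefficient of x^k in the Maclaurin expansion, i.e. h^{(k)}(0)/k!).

f: a_k = 2, 2, 4, 6, 10, 16, 26, 42, 68, …
g: a_k = -1, -4, -16, -64, -256, -1024, -4096, -16384, -65536, …
h₀=f+g: left-lcm gives L₀, ord ≤ 2.
L = (-16 - 72·x + 24·x^2 - 32·x^3) + (28 - 38·x - 54·x^2 + 16·x^3 - 64·x^4)·Dx + (-3 + 17·x - 23·x^2 + 14·x^3 - 4·x^4 - 16·x^5)·Dx^2  (order 2).
h: a_k = 1, -2, -12, -58, -246, -1008, -4070, -16342, -65468, …
ICs: h(0) = 1, h′(0) = -2.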